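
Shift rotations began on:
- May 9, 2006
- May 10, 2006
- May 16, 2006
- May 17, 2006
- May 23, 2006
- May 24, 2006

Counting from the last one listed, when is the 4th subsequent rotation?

June 7, 2006

The gap pattern 1, 6, 1, 6, 1 repeats every 2 events.
These are the Tuesdays and Wednesdays of each week.
Next Tuesday: May 30, 2006.
Next Wednesday: May 31, 2006.
The following Tuesday is June 6, 2006.
Next Wednesday: June 7, 2006.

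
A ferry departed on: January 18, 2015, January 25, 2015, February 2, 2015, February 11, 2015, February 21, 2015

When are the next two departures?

The spacing grows by 1 each time: 7, 8, 9, 10 days.
Next gap: 11 days. February 21, 2015 + 11 days = March 4, 2015.
Next gap: 12 days. March 4, 2015 + 12 days = March 16, 2015.

March 4, 2015; March 16, 2015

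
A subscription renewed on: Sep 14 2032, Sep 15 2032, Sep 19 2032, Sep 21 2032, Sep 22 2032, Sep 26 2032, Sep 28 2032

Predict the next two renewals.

Sep 29 2032, Oct 3 2032

The gap pattern 1, 4, 2, 1, 4, 2 repeats every 3 events.
These are the Tuesdays, Wednesdays and Sundays of each week.
Next Wednesday: Sep 29 2032.
The following Sunday is Oct 3 2032.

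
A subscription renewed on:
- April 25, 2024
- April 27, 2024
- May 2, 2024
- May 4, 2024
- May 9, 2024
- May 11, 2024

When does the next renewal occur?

May 16, 2024

The gap pattern 2, 5, 2, 5, 2 repeats every 2 events.
These are the Thursdays and Saturdays of each week.
The following Thursday is May 16, 2024.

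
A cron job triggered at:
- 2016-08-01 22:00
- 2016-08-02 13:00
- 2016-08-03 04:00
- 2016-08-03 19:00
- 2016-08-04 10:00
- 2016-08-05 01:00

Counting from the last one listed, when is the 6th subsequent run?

Spacing: 15, 15, 15, 15, 15 h — constant 15 h.
2016-08-05 01:00 + 15 h = 2016-08-05 16:00.
2016-08-05 16:00 + 15 h = 2016-08-06 07:00.
2016-08-06 07:00 + 15 h = 2016-08-06 22:00.
2016-08-06 22:00 + 15 h = 2016-08-07 13:00.
2016-08-07 13:00 + 15 h = 2016-08-08 04:00.
2016-08-08 04:00 + 15 h = 2016-08-08 19:00.

2016-08-08 19:00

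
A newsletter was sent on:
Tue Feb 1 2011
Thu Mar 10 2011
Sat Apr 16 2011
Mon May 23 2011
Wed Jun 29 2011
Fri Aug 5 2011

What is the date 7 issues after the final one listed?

The spacing is 37, 37, 37, 37, 37 days — always 37 days.
Fri Aug 5 2011 + 37 days = Sun Sep 11 2011.
Sun Sep 11 2011 + 37 days = Tue Oct 18 2011.
Tue Oct 18 2011 + 37 days = Thu Nov 24 2011.
Thu Nov 24 2011 + 37 days = Sat Dec 31 2011.
Sat Dec 31 2011 + 37 days = Mon Feb 6 2012.
Mon Feb 6 2012 + 37 days = Wed Mar 14 2012.
Wed Mar 14 2012 + 37 days = Fri Apr 20 2012.

Fri Apr 20 2012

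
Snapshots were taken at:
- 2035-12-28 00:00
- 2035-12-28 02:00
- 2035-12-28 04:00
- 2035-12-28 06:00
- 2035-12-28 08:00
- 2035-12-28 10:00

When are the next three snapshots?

Gaps: 2, 2, 2, 2, 2 hours — each event is 2 hours after the previous one.
2035-12-28 10:00 + 2 h = 2035-12-28 12:00.
2035-12-28 12:00 + 2 h = 2035-12-28 14:00.
2035-12-28 14:00 + 2 h = 2035-12-28 16:00.

2035-12-28 12:00, 2035-12-28 14:00, 2035-12-28 16:00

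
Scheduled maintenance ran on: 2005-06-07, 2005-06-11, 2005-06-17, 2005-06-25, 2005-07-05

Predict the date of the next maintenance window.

2005-07-17

Gaps: 4, 6, 8, 10 days — each gap is 2 larger than the previous one.
Next gap: 12 days. 2005-07-05 + 12 days = 2005-07-17.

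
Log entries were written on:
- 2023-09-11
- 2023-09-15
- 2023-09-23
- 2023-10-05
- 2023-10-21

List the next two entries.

The spacing grows by 4 each time: 4, 8, 12, 16 days.
Next gap: 20 days. 2023-10-21 + 20 days = 2023-11-10.
Next gap: 24 days. 2023-11-10 + 24 days = 2023-12-04.

2023-11-10, 2023-12-04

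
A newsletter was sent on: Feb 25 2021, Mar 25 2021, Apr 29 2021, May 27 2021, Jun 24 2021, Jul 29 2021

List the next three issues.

These are Thursdays with 28, 35, 28, 28, 35-day gaps.
Each is the final Thursday of its month — Apr 29 2021 is past the 28th, so '4th Thursday' doesn't fit.
Last Thursday of August 2021: Aug 26 2021.
Last Thursday of September 2021: Sep 30 2021.
October 2021 ends with Thursday Oct 28 2021.

Aug 26 2021, Sep 30 2021, Oct 28 2021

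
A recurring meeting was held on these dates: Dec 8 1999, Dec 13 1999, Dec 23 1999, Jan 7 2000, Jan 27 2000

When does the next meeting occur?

Feb 21 2000

Intervals are 5, 10, 15, 20 days — an arithmetic progression with common difference 5.
Next gap: 25 days. Jan 27 2000 + 25 days = Feb 21 2000.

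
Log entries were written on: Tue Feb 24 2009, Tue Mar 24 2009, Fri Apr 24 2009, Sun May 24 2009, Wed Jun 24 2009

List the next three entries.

Each date is the 24th; the gaps (28, 31, 30, 31) track the month lengths.
The rule is the 24th of each month.
Next: July 2009 → Fri Jul 24 2009.
August 2009: Mon Aug 24 2009.
September 2009: Thu Sep 24 2009.

Fri Jul 24 2009, Mon Aug 24 2009, Thu Sep 24 2009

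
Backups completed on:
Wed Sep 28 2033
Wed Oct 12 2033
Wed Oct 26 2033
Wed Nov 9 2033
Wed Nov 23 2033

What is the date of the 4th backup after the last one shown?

Every event comes 14 days after the last (14, 14, 14, 14).
Wed Nov 23 2033 + 14 days = Wed Dec 7 2033.
Wed Dec 7 2033 + 14 days = Wed Dec 21 2033.
Wed Dec 21 2033 + 14 days = Wed Jan 4 2034.
Wed Jan 4 2034 + 14 days = Wed Jan 18 2034.

Wed Jan 18 2034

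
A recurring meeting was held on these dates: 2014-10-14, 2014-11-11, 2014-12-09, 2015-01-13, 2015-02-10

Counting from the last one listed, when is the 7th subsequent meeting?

2015-09-08

All dates are Tuesdays, 28, 28, 35, 28 days apart.
Specifically, the 2nd Tuesday of each month.
March 2015 — 2nd Tuesday is 2015-03-10.
April 2015 — 2nd Tuesday is 2015-04-14.
2nd Tuesday of May 2015: 2015-05-12.
2nd Tuesday of June 2015: 2015-06-09.
July 2015 — 2nd Tuesday is 2015-07-14.
August 2015 — 2nd Tuesday is 2015-08-11.
2nd Tuesday of September 2015: 2015-09-08.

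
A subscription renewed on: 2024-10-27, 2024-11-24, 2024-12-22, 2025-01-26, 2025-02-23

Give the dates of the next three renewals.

2025-03-23, 2025-04-27, 2025-05-25

Gaps: 28, 28, 35, 28 days — a mix of 28 and 35. Every date is a Sunday.
Each is the 4th Sunday of its month.
March 2025 — 4th Sunday is 2025-03-23.
April 2025 — 4th Sunday is 2025-04-27.
May 2025 — 4th Sunday is 2025-05-25.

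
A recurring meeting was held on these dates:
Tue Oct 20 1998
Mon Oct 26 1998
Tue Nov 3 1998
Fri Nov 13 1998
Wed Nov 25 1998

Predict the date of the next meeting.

Intervals are 6, 8, 10, 12 days — an arithmetic progression with common difference 2.
Next gap: 14 days. Wed Nov 25 1998 + 14 days = Wed Dec 9 1998.

Wed Dec 9 1998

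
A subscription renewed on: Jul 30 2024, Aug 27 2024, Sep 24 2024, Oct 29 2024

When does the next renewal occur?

Nov 26 2024

Every date is a Tuesday; gaps 28, 28, 35 days.
Each is the last Tuesday of its month (at least one falls on the 29th or later, ruling out '4th Tuesday').
November 2024 ends with Tuesday Nov 26 2024.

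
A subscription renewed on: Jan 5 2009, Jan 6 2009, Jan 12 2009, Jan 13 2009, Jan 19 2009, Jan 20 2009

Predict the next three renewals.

The gap pattern 1, 6, 1, 6, 1 repeats every 2 events.
These are the Mondays and Tuesdays of each week.
The following Monday is Jan 26 2009.
The following Tuesday is Jan 27 2009.
The following Monday is Feb 2 2009.

Jan 26 2009, Jan 27 2009, Feb 2 2009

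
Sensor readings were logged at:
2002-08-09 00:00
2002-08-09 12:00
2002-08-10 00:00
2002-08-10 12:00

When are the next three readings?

2002-08-11 00:00, 2002-08-11 12:00, 2002-08-12 00:00

Spacing: 12, 12, 12 h — constant 12 h.
2002-08-10 12:00 + 12 h = 2002-08-11 00:00.
2002-08-11 00:00 + 12 h = 2002-08-11 12:00.
2002-08-11 12:00 + 12 h = 2002-08-12 00:00.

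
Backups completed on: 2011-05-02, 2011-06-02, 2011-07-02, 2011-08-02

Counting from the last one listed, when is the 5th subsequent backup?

2012-01-02

The day-of-month is always 2 (31, 30, 31 days between events).
So this recurs on the 2nd of each month.
September 2011: 2011-09-02.
Next: October 2011 → 2011-10-02.
Next: November 2011 → 2011-11-02.
Next: December 2011 → 2011-12-02.
Next: January 2012 → 2012-01-02.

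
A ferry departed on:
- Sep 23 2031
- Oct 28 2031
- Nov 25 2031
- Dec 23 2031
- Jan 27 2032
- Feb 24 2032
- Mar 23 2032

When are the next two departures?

All dates are Tuesdays, 35, 28, 28, 35, 28, 28 days apart.
Specifically, the 4th Tuesday of each month.
April 2032 — 4th Tuesday is Apr 27 2032.
May 2032 — 4th Tuesday is May 25 2032.

Apr 27 2032, May 25 2032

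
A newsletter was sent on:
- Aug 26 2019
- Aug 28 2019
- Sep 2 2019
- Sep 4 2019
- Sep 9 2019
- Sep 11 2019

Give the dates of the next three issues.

Gaps: 2, 5, 2, 5, 2 days — not constant, but cyclic with period 2.
The events fall on every Monday and Wednesday.
Next Monday: Sep 16 2019.
Next Wednesday: Sep 18 2019.
The following Monday is Sep 23 2019.

Sep 16 2019, Sep 18 2019, Sep 23 2019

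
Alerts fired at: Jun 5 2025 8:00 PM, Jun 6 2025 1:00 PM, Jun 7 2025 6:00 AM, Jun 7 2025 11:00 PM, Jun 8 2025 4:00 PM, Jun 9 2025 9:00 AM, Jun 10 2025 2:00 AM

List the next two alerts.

Spacing: 17, 17, 17, 17, 17, 17 h — constant 17 h.
Jun 10 2025 2:00 AM + 17 h = Jun 10 2025 7:00 PM.
Jun 10 2025 7:00 PM + 17 h = Jun 11 2025 12:00 PM.

Jun 10 2025 7:00 PM, Jun 11 2025 12:00 PM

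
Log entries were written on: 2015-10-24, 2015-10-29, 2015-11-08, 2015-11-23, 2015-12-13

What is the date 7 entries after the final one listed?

2016-09-18

Gaps: 5, 10, 15, 20 days — each gap is 5 larger than the previous one.
Next gap: 25 days. 2015-12-13 + 25 days = 2016-01-07.
Next gap: 30 days. 2016-01-07 + 30 days = 2016-02-06.
Next gap: 35 days. 2016-02-06 + 35 days = 2016-03-12.
Next gap: 40 days. 2016-03-12 + 40 days = 2016-04-21.
Next gap: 45 days. 2016-04-21 + 45 days = 2016-06-05.
Next gap: 50 days. 2016-06-05 + 50 days = 2016-07-25.
Next gap: 55 days. 2016-07-25 + 55 days = 2016-09-18.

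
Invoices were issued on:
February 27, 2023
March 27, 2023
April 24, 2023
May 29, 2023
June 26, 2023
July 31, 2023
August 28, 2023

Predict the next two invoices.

September 25, 2023; October 30, 2023

Every date is a Monday; gaps 28, 28, 35, 28, 35, 28 days.
Each is the last Monday of its month (at least one falls on the 29th or later, ruling out '4th Monday').
September 2023 ends with Monday September 25, 2023.
Last Monday of October 2023: October 30, 2023.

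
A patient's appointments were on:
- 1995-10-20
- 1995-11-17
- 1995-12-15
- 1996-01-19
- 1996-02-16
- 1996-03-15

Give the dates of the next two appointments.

1996-04-19, 1996-05-17

These are Fridays at 28- or 35-day spacing (28, 28, 35, 28, 28).
The pattern: 3rd Friday of the month.
3rd Friday of April 1996: 1996-04-19.
May 1996 — 3rd Friday is 1996-05-17.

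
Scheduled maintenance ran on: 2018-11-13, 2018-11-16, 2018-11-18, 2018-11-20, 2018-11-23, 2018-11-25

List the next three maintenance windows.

2018-11-27, 2018-11-30, 2018-12-02

Every event lands on a Tuesday or Friday or Sunday (gaps cycle 3, 2, 2, 3, 2).
So the schedule is: every Tuesday, Friday and Sunday.
Next Tuesday: 2018-11-27.
Next Friday: 2018-11-30.
Next Sunday: 2018-12-02.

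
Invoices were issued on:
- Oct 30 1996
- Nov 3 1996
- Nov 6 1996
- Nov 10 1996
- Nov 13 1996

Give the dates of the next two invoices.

Gaps: 4, 3, 4, 3 days — not constant, but cyclic with period 2.
The events fall on every Wednesday and Sunday.
The following Sunday is Nov 17 1996.
Next Wednesday: Nov 20 1996.

Nov 17 1996, Nov 20 1996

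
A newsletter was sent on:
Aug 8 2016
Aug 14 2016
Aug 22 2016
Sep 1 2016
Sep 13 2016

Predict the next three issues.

Sep 27 2016, Oct 13 2016, Oct 31 2016

Intervals are 6, 8, 10, 12 days — an arithmetic progression with common difference 2.
Next gap: 14 days. Sep 13 2016 + 14 days = Sep 27 2016.
Next gap: 16 days. Sep 27 2016 + 16 days = Oct 13 2016.
Next gap: 18 days. Oct 13 2016 + 18 days = Oct 31 2016.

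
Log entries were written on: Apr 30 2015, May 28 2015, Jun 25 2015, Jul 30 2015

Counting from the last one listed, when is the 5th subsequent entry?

Dec 31 2015

All Thursdays; the gaps (28, 28, 35) vary with month length.
This is the last Thursday of each month.
August 2015 ends with Thursday Aug 27 2015.
Last Thursday of September 2015: Sep 24 2015.
October 2015 ends with Thursday Oct 29 2015.
November 2015 ends with Thursday Nov 26 2015.
December 2015 ends with Thursday Dec 31 2015.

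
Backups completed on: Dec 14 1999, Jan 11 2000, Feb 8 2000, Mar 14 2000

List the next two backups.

All dates are Tuesdays, 28, 28, 35 days apart.
Specifically, the 2nd Tuesday of each month.
2nd Tuesday of April 2000: Apr 11 2000.
May 2000 — 2nd Tuesday is May 9 2000.

Apr 11 2000, May 9 2000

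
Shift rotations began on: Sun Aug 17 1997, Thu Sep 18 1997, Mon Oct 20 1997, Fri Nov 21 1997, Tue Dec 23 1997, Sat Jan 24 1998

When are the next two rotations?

Every event comes 32 days after the last (32, 32, 32, 32, 32).
Sat Jan 24 1998 + 32 days = Wed Feb 25 1998.
Wed Feb 25 1998 + 32 days = Sun Mar 29 1998.

Wed Feb 25 1998, Sun Mar 29 1998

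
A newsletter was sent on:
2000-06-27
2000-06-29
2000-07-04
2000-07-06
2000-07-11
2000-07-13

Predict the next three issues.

2000-07-18, 2000-07-20, 2000-07-25

Every event lands on a Tuesday or Thursday (gaps cycle 2, 5, 2, 5, 2).
So the schedule is: every Tuesday and Thursday.
Next Tuesday: 2000-07-18.
The following Thursday is 2000-07-20.
The following Tuesday is 2000-07-25.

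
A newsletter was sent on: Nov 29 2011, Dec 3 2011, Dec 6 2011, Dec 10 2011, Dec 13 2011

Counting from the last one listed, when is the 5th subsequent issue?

The gap pattern 4, 3, 4, 3 repeats every 2 events.
These are the Tuesdays and Saturdays of each week.
Next Saturday: Dec 17 2011.
The following Tuesday is Dec 20 2011.
Next Saturday: Dec 24 2011.
The following Tuesday is Dec 27 2011.
Next Saturday: Dec 31 2011.

Dec 31 2011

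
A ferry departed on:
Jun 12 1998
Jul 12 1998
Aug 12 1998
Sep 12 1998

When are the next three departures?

The day-of-month is always 12 (30, 31, 31 days between events).
So this recurs on the 12th of each month.
October 1998: Oct 12 1998.
Next: November 1998 → Nov 12 1998.
December 1998: Dec 12 1998.

Oct 12 1998, Nov 12 1998, Dec 12 1998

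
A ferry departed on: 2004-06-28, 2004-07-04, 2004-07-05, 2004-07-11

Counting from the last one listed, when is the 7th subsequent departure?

2004-08-02

Every event lands on a Monday or Sunday (gaps cycle 6, 1, 6).
So the schedule is: every Monday and Sunday.
The following Monday is 2004-07-12.
The following Sunday is 2004-07-18.
Next Monday: 2004-07-19.
Next Sunday: 2004-07-25.
The following Monday is 2004-07-26.
Next Sunday: 2004-08-01.
Next Monday: 2004-08-02.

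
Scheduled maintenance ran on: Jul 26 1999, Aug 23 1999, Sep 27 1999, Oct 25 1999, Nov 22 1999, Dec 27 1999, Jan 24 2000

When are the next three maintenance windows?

Gaps: 28, 35, 28, 28, 35, 28 days — a mix of 28 and 35. Every date is a Monday.
Each is the 4th Monday of its month.
4th Monday of February 2000: Feb 28 2000.
March 2000 — 4th Monday is Mar 27 2000.
4th Monday of April 2000: Apr 24 2000.

Feb 28 2000, Mar 27 2000, Apr 24 2000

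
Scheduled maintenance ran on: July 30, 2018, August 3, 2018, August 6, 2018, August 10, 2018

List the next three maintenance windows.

August 13, 2018; August 17, 2018; August 20, 2018

The gap pattern 4, 3, 4 repeats every 2 events.
These are the Mondays and Fridays of each week.
Next Monday: August 13, 2018.
The following Friday is August 17, 2018.
Next Monday: August 20, 2018.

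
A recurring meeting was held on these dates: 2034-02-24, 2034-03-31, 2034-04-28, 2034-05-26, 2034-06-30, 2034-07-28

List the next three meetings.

2034-08-25, 2034-09-29, 2034-10-27

These are Fridays with 35, 28, 28, 35, 28-day gaps.
Each is the final Friday of its month — 2034-03-31 is past the 28th, so '4th Friday' doesn't fit.
August 2034 ends with Friday 2034-08-25.
September 2034 ends with Friday 2034-09-29.
October 2034 ends with Friday 2034-10-27.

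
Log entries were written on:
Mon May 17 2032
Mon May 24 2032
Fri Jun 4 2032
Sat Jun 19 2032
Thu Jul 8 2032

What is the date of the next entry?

Intervals are 7, 11, 15, 19 days — an arithmetic progression with common difference 4.
Next gap: 23 days. Thu Jul 8 2032 + 23 days = Sat Jul 31 2032.

Sat Jul 31 2032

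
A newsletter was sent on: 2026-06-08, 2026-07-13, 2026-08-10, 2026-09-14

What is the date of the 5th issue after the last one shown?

2027-02-08

All dates are Mondays, 35, 28, 35 days apart.
Specifically, the 2nd Monday of each month.
October 2026 — 2nd Monday is 2026-10-12.
2nd Monday of November 2026: 2026-11-09.
2nd Monday of December 2026: 2026-12-14.
January 2027 — 2nd Monday is 2027-01-11.
February 2027 — 2nd Monday is 2027-02-08.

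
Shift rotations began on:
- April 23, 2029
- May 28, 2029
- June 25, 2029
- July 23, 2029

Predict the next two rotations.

August 27, 2029; September 24, 2029

These are Mondays at 28- or 35-day spacing (35, 28, 28).
The pattern: 4th Monday of the month.
August 2029 — 4th Monday is August 27, 2029.
September 2029 — 4th Monday is September 24, 2029.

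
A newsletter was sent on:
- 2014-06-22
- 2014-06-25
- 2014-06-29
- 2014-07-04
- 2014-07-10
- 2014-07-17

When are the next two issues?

2014-07-25, 2014-08-03

Intervals are 3, 4, 5, 6, 7 days — an arithmetic progression with common difference 1.
Next gap: 8 days. 2014-07-17 + 8 days = 2014-07-25.
Next gap: 9 days. 2014-07-25 + 9 days = 2014-08-03.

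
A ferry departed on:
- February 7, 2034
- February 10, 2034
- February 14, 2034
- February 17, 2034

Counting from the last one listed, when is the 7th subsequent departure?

March 14, 2034

The gap pattern 3, 4, 3 repeats every 2 events.
These are the Tuesdays and Fridays of each week.
Next Tuesday: February 21, 2034.
Next Friday: February 24, 2034.
Next Tuesday: February 28, 2034.
The following Friday is March 3, 2034.
The following Tuesday is March 7, 2034.
Next Friday: March 10, 2034.
Next Tuesday: March 14, 2034.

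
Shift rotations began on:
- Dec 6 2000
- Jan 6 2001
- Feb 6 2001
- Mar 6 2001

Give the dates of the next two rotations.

The day-of-month is always 6 (31, 31, 28 days between events).
So this recurs on the 6th of each month.
Next: April 2001 → Apr 6 2001.
Next: May 2001 → May 6 2001.

Apr 6 2001, May 6 2001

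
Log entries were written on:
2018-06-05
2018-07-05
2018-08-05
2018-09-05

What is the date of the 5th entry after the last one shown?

2019-02-05

Gaps: 30, 31, 31 days — not constant. Every event is on the 5th of the month.
Pattern: the 5th of each month.
Next: October 2018 → 2018-10-05.
November 2018: 2018-11-05.
December 2018: 2018-12-05.
Next: January 2019 → 2019-01-05.
Next: February 2019 → 2019-02-05.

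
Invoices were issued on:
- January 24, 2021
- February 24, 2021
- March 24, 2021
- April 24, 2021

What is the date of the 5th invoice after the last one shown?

September 24, 2021

Each date is the 24th; the gaps (31, 28, 31) track the month lengths.
The rule is the 24th of each month.
May 2021: May 24, 2021.
June 2021: June 24, 2021.
Next: July 2021 → July 24, 2021.
August 2021: August 24, 2021.
Next: September 2021 → September 24, 2021.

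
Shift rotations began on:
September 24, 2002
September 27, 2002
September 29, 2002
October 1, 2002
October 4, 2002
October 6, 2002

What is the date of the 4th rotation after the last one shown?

October 15, 2002

Every event lands on a Tuesday or Friday or Sunday (gaps cycle 3, 2, 2, 3, 2).
So the schedule is: every Tuesday, Friday and Sunday.
Next Tuesday: October 8, 2002.
The following Friday is October 11, 2002.
Next Sunday: October 13, 2002.
The following Tuesday is October 15, 2002.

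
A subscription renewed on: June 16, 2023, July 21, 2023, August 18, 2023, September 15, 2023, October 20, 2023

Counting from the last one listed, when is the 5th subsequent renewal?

All dates are Fridays, 35, 28, 28, 35 days apart.
Specifically, the 3rd Friday of each month.
November 2023 — 3rd Friday is November 17, 2023.
3rd Friday of December 2023: December 15, 2023.
3rd Friday of January 2024: January 19, 2024.
February 2024 — 3rd Friday is February 16, 2024.
March 2024 — 3rd Friday is March 15, 2024.

March 15, 2024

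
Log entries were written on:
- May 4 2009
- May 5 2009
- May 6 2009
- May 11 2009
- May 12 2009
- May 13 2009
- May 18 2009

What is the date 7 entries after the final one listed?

Gaps: 1, 1, 5, 1, 1, 5 days — not constant, but cyclic with period 3.
The events fall on every Monday, Tuesday and Wednesday.
The following Tuesday is May 19 2009.
The following Wednesday is May 20 2009.
The following Monday is May 25 2009.
Next Tuesday: May 26 2009.
Next Wednesday: May 27 2009.
Next Monday: Jun 1 2009.
The following Tuesday is Jun 2 2009.

Jun 2 2009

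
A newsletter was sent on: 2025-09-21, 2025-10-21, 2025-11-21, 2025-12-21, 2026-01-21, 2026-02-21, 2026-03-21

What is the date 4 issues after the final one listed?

2026-07-21

The day-of-month is always 21 (30, 31, 30, 31, 31, 28 days between events).
So this recurs on the 21st of each month.
Next: April 2026 → 2026-04-21.
Next: May 2026 → 2026-05-21.
June 2026: 2026-06-21.
July 2026: 2026-07-21.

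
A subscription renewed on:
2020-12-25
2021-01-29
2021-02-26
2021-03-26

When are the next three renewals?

2021-04-30, 2021-05-28, 2021-06-25

Every date is a Friday; gaps 35, 28, 28 days.
Each is the last Friday of its month (at least one falls on the 29th or later, ruling out '4th Friday').
April 2021 ends with Friday 2021-04-30.
May 2021 ends with Friday 2021-05-28.
June 2021 ends with Friday 2021-06-25.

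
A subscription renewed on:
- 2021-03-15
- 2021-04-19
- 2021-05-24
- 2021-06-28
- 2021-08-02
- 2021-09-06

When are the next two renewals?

Every event comes 35 days after the last (35, 35, 35, 35, 35).
2021-09-06 + 35 days = 2021-10-11.
2021-10-11 + 35 days = 2021-11-15.

2021-10-11, 2021-11-15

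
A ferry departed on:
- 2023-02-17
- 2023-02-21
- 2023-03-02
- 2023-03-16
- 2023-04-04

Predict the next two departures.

The spacing grows by 5 each time: 4, 9, 14, 19 days.
Next gap: 24 days. 2023-04-04 + 24 days = 2023-04-28.
Next gap: 29 days. 2023-04-28 + 29 days = 2023-05-27.

2023-04-28, 2023-05-27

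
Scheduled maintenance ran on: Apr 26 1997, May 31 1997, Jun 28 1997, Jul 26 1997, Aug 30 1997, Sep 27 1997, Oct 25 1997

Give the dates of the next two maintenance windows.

Nov 29 1997, Dec 27 1997

Every date is a Saturday; gaps 35, 28, 28, 35, 28, 28 days.
Each is the last Saturday of its month (at least one falls on the 29th or later, ruling out '4th Saturday').
Last Saturday of November 1997: Nov 29 1997.
December 1997 ends with Saturday Dec 27 1997.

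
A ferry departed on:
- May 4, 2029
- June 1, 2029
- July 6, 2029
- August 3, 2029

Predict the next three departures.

These are Fridays at 28- or 35-day spacing (28, 35, 28).
The pattern: 1st Friday of the month.
September 2029 — 1st Friday is September 7, 2029.
October 2029 — 1st Friday is October 5, 2029.
1st Friday of November 2029: November 2, 2029.

September 7, 2029; October 5, 2029; November 2, 2029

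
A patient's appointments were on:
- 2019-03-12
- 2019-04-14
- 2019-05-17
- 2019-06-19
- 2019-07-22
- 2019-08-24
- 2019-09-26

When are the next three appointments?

Gaps between consecutive events: 33, 33, 33, 33, 33, 33 days — a constant 33-day interval.
2019-09-26 + 33 days = 2019-10-29.
2019-10-29 + 33 days = 2019-12-01.
2019-12-01 + 33 days = 2020-01-03.

2019-10-29, 2019-12-01, 2020-01-03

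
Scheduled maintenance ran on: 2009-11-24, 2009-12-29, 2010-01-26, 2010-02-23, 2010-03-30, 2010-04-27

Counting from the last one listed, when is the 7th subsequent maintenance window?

2010-11-30

Every date is a Tuesday; gaps 35, 28, 28, 35, 28 days.
Each is the last Tuesday of its month (at least one falls on the 29th or later, ruling out '4th Tuesday').
Last Tuesday of May 2010: 2010-05-25.
Last Tuesday of June 2010: 2010-06-29.
Last Tuesday of July 2010: 2010-07-27.
Last Tuesday of August 2010: 2010-08-31.
September 2010 ends with Tuesday 2010-09-28.
October 2010 ends with Tuesday 2010-10-26.
Last Tuesday of November 2010: 2010-11-30.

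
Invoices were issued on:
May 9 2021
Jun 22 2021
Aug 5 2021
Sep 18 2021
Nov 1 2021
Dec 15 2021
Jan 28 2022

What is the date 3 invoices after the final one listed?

Jun 9 2022

Every event comes 44 days after the last (44, 44, 44, 44, 44, 44).
Jan 28 2022 + 44 days = Mar 13 2022.
Mar 13 2022 + 44 days = Apr 26 2022.
Apr 26 2022 + 44 days = Jun 9 2022.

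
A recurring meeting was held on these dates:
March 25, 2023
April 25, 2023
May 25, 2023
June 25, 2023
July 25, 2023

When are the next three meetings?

August 25, 2023; September 25, 2023; October 25, 2023

Gaps: 31, 30, 31, 30 days — not constant. Every event is on the 25th of the month.
Pattern: the 25th of each month.
August 2023: August 25, 2023.
Next: September 2023 → September 25, 2023.
October 2023: October 25, 2023.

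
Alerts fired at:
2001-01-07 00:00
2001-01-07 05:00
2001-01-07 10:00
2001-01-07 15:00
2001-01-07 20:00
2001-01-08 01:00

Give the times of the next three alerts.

2001-01-08 06:00, 2001-01-08 11:00, 2001-01-08 16:00

Spacing: 5, 5, 5, 5, 5 h — constant 5 h.
2001-01-08 01:00 + 5 h = 2001-01-08 06:00.
2001-01-08 06:00 + 5 h = 2001-01-08 11:00.
2001-01-08 11:00 + 5 h = 2001-01-08 16:00.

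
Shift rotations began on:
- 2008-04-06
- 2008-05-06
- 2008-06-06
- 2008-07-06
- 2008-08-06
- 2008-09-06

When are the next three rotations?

2008-10-06, 2008-11-06, 2008-12-06

Each date is the 6th; the gaps (30, 31, 30, 31, 31) track the month lengths.
The rule is the 6th of each month.
October 2008: 2008-10-06.
November 2008: 2008-11-06.
December 2008: 2008-12-06.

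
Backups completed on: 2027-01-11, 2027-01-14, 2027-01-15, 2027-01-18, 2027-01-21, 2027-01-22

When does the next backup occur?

The gap pattern 3, 1, 3, 3, 1 repeats every 3 events.
These are the Mondays, Thursdays and Fridays of each week.
The following Monday is 2027-01-25.

2027-01-25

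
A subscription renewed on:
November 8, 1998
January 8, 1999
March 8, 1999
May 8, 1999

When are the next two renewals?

Gaps: 61, 59, 61 days — not constant. Every event is on the 8th of the month.
Pattern: the 8th of every 2 months.
Next: July 1999 → July 8, 1999.
September 1999: September 8, 1999.

July 8, 1999; September 8, 1999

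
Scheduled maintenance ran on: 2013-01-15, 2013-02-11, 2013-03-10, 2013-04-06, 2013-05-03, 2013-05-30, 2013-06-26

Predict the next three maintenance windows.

The spacing is 27, 27, 27, 27, 27, 27 days — always 27 days.
2013-06-26 + 27 days = 2013-07-23.
2013-07-23 + 27 days = 2013-08-19.
2013-08-19 + 27 days = 2013-09-15.

2013-07-23, 2013-08-19, 2013-09-15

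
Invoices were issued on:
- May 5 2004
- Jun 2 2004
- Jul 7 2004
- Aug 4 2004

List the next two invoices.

These are Wednesdays at 28- or 35-day spacing (28, 35, 28).
The pattern: 1st Wednesday of the month.
September 2004 — 1st Wednesday is Sep 1 2004.
October 2004 — 1st Wednesday is Oct 6 2004.

Sep 1 2004, Oct 6 2004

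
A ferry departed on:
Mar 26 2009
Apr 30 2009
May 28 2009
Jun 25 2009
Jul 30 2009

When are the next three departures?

Aug 27 2009, Sep 24 2009, Oct 29 2009

These are Thursdays with 35, 28, 28, 35-day gaps.
Each is the final Thursday of its month — Apr 30 2009 is past the 28th, so '4th Thursday' doesn't fit.
Last Thursday of August 2009: Aug 27 2009.
Last Thursday of September 2009: Sep 24 2009.
October 2009 ends with Thursday Oct 29 2009.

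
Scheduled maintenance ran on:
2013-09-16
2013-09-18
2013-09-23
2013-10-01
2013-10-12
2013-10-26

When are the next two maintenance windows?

2013-11-12, 2013-12-02

The spacing grows by 3 each time: 2, 5, 8, 11, 14 days.
Next gap: 17 days. 2013-10-26 + 17 days = 2013-11-12.
Next gap: 20 days. 2013-11-12 + 20 days = 2013-12-02.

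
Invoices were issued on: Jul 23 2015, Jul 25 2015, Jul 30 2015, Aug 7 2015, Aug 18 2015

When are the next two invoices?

Sep 1 2015, Sep 18 2015

The spacing grows by 3 each time: 2, 5, 8, 11 days.
Next gap: 14 days. Aug 18 2015 + 14 days = Sep 1 2015.
Next gap: 17 days. Sep 1 2015 + 17 days = Sep 18 2015.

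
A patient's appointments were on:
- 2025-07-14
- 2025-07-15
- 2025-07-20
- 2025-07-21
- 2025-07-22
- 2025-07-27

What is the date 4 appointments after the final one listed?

The gap pattern 1, 5, 1, 1, 5 repeats every 3 events.
These are the Mondays, Tuesdays and Sundays of each week.
The following Monday is 2025-07-28.
Next Tuesday: 2025-07-29.
The following Sunday is 2025-08-03.
The following Monday is 2025-08-04.

2025-08-04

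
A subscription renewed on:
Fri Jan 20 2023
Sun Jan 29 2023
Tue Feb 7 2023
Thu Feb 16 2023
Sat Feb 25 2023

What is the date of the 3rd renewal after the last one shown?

Gaps between consecutive events: 9, 9, 9, 9 days — a constant 9-day interval.
Sat Feb 25 2023 + 9 days = Mon Mar 6 2023.
Mon Mar 6 2023 + 9 days = Wed Mar 15 2023.
Wed Mar 15 2023 + 9 days = Fri Mar 24 2023.

Fri Mar 24 2023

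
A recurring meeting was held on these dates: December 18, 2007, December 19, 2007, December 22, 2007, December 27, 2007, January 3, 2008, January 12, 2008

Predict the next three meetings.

January 23, 2008; February 5, 2008; February 20, 2008

Intervals are 1, 3, 5, 7, 9 days — an arithmetic progression with common difference 2.
Next gap: 11 days. January 12, 2008 + 11 days = January 23, 2008.
Next gap: 13 days. January 23, 2008 + 13 days = February 5, 2008.
Next gap: 15 days. February 5, 2008 + 15 days = February 20, 2008.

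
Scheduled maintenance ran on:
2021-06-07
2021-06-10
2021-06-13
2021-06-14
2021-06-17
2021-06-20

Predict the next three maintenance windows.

2021-06-21, 2021-06-24, 2021-06-27

Every event lands on a Monday or Thursday or Sunday (gaps cycle 3, 3, 1, 3, 3).
So the schedule is: every Monday, Thursday and Sunday.
The following Monday is 2021-06-21.
The following Thursday is 2021-06-24.
The following Sunday is 2021-06-27.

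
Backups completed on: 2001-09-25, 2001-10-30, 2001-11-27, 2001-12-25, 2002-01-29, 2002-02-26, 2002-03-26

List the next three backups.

These are Tuesdays with 35, 28, 28, 35, 28, 28-day gaps.
Each is the final Tuesday of its month — 2001-10-30 is past the 28th, so '4th Tuesday' doesn't fit.
April 2002 ends with Tuesday 2002-04-30.
May 2002 ends with Tuesday 2002-05-28.
Last Tuesday of June 2002: 2002-06-25.

2002-04-30, 2002-05-28, 2002-06-25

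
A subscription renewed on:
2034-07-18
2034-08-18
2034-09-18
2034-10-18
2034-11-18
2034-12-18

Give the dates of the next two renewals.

2035-01-18, 2035-02-18

Gaps: 31, 31, 30, 31, 30 days — not constant. Every event is on the 18th of the month.
Pattern: the 18th of each month.
Next: January 2035 → 2035-01-18.
Next: February 2035 → 2035-02-18.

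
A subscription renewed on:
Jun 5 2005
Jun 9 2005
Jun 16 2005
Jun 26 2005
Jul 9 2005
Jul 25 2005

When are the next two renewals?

Aug 13 2005, Sep 4 2005

The spacing grows by 3 each time: 4, 7, 10, 13, 16 days.
Next gap: 19 days. Jul 25 2005 + 19 days = Aug 13 2005.
Next gap: 22 days. Aug 13 2005 + 22 days = Sep 4 2005.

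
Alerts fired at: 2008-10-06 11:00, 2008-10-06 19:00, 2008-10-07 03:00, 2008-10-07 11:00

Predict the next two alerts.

Gaps: 8, 8, 8 hours — each event is 8 hours after the previous one.
2008-10-07 11:00 + 8 h = 2008-10-07 19:00.
2008-10-07 19:00 + 8 h = 2008-10-08 03:00.

2008-10-07 19:00, 2008-10-08 03:00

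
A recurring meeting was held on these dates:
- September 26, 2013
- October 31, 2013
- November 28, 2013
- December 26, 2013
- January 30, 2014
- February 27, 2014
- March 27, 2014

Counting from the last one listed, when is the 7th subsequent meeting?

October 30, 2014

Every date is a Thursday; gaps 35, 28, 28, 35, 28, 28 days.
Each is the last Thursday of its month (at least one falls on the 29th or later, ruling out '4th Thursday').
April 2014 ends with Thursday April 24, 2014.
Last Thursday of May 2014: May 29, 2014.
June 2014 ends with Thursday June 26, 2014.
Last Thursday of July 2014: July 31, 2014.
August 2014 ends with Thursday August 28, 2014.
Last Thursday of September 2014: September 25, 2014.
October 2014 ends with Thursday October 30, 2014.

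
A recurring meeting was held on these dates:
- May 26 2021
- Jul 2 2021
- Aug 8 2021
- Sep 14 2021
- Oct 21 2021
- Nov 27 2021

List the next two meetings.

Jan 3 2022, Feb 9 2022

The spacing is 37, 37, 37, 37, 37 days — always 37 days.
Nov 27 2021 + 37 days = Jan 3 2022.
Jan 3 2022 + 37 days = Feb 9 2022.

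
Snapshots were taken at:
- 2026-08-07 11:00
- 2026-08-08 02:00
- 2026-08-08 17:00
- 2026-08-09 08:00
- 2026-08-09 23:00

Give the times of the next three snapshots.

2026-08-10 14:00, 2026-08-11 05:00, 2026-08-11 20:00

Gaps: 15, 15, 15, 15 hours — each event is 15 hours after the previous one.
2026-08-09 23:00 + 15 h = 2026-08-10 14:00.
2026-08-10 14:00 + 15 h = 2026-08-11 05:00.
2026-08-11 05:00 + 15 h = 2026-08-11 20:00.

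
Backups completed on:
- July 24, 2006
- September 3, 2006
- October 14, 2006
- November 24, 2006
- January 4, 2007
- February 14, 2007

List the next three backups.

March 27, 2007; May 7, 2007; June 17, 2007

Every event comes 41 days after the last (41, 41, 41, 41, 41).
February 14, 2007 + 41 days = March 27, 2007.
March 27, 2007 + 41 days = May 7, 2007.
May 7, 2007 + 41 days = June 17, 2007.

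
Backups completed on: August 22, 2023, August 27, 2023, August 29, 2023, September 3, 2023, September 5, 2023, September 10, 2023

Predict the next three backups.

Every event lands on a Tuesday or Sunday (gaps cycle 5, 2, 5, 2, 5).
So the schedule is: every Tuesday and Sunday.
The following Tuesday is September 12, 2023.
The following Sunday is September 17, 2023.
Next Tuesday: September 19, 2023.

September 12, 2023; September 17, 2023; September 19, 2023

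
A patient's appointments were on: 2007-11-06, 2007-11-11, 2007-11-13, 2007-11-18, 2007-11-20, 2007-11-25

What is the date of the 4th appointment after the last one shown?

Every event lands on a Tuesday or Sunday (gaps cycle 5, 2, 5, 2, 5).
So the schedule is: every Tuesday and Sunday.
Next Tuesday: 2007-11-27.
Next Sunday: 2007-12-02.
Next Tuesday: 2007-12-04.
Next Sunday: 2007-12-09.

2007-12-09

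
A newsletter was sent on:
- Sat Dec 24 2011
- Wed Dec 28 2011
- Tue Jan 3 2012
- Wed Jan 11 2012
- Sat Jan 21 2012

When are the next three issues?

Thu Feb 2 2012, Thu Feb 16 2012, Sat Mar 3 2012

Gaps: 4, 6, 8, 10 days — each gap is 2 larger than the previous one.
Next gap: 12 days. Sat Jan 21 2012 + 12 days = Thu Feb 2 2012.
Next gap: 14 days. Thu Feb 2 2012 + 14 days = Thu Feb 16 2012.
Next gap: 16 days. Thu Feb 16 2012 + 16 days = Sat Mar 3 2012.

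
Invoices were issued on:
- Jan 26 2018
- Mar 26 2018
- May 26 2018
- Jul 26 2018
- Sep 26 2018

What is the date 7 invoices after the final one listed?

Nov 26 2019

The day-of-month is always 26 (59, 61, 61, 62 days between events).
So this recurs on the 26th of every 2 months.
November 2018: Nov 26 2018.
Next: January 2019 → Jan 26 2019.
March 2019: Mar 26 2019.
May 2019: May 26 2019.
Next: July 2019 → Jul 26 2019.
Next: September 2019 → Sep 26 2019.
November 2019: Nov 26 2019.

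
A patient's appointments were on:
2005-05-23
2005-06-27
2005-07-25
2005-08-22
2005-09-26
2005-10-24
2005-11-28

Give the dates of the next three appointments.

2005-12-26, 2006-01-23, 2006-02-27

These are Mondays at 28- or 35-day spacing (35, 28, 28, 35, 28, 35).
The pattern: 4th Monday of the month.
December 2005 — 4th Monday is 2005-12-26.
January 2006 — 4th Monday is 2006-01-23.
February 2006 — 4th Monday is 2006-02-27.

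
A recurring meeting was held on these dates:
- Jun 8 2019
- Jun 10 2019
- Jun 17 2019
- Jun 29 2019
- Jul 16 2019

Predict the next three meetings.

Aug 7 2019, Sep 3 2019, Oct 5 2019

Gaps: 2, 7, 12, 17 days — each gap is 5 larger than the previous one.
Next gap: 22 days. Jul 16 2019 + 22 days = Aug 7 2019.
Next gap: 27 days. Aug 7 2019 + 27 days = Sep 3 2019.
Next gap: 32 days. Sep 3 2019 + 32 days = Oct 5 2019.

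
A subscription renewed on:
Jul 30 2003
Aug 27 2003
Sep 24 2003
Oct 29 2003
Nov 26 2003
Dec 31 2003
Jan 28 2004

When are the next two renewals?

All Wednesdays; the gaps (28, 28, 35, 28, 35, 28) vary with month length.
This is the last Wednesday of each month.
February 2004 ends with Wednesday Feb 25 2004.
March 2004 ends with Wednesday Mar 31 2004.

Feb 25 2004, Mar 31 2004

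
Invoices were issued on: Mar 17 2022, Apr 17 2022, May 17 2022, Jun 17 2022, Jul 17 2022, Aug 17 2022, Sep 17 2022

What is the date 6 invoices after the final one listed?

Mar 17 2023

Each date is the 17th; the gaps (31, 30, 31, 30, 31, 31) track the month lengths.
The rule is the 17th of each month.
October 2022: Oct 17 2022.
November 2022: Nov 17 2022.
December 2022: Dec 17 2022.
January 2023: Jan 17 2023.
February 2023: Feb 17 2023.
Next: March 2023 → Mar 17 2023.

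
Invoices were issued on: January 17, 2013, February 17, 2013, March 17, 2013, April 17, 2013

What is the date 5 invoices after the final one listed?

September 17, 2013

Each date is the 17th; the gaps (31, 28, 31) track the month lengths.
The rule is the 17th of each month.
Next: May 2013 → May 17, 2013.
Next: June 2013 → June 17, 2013.
July 2013: July 17, 2013.
August 2013: August 17, 2013.
September 2013: September 17, 2013.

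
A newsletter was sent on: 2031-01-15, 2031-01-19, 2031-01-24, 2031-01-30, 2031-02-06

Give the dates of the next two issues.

2031-02-14, 2031-02-23

Gaps: 4, 5, 6, 7 days — each gap is 1 larger than the previous one.
Next gap: 8 days. 2031-02-06 + 8 days = 2031-02-14.
Next gap: 9 days. 2031-02-14 + 9 days = 2031-02-23.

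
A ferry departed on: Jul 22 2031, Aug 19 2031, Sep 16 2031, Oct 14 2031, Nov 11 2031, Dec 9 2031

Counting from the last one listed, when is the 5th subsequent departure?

Every event comes 28 days after the last (28, 28, 28, 28, 28).
Dec 9 2031 + 28 days = Jan 6 2032.
Jan 6 2032 + 28 days = Feb 3 2032.
Feb 3 2032 + 28 days = Mar 2 2032.
Mar 2 2032 + 28 days = Mar 30 2032.
Mar 30 2032 + 28 days = Apr 27 2032.

Apr 27 2032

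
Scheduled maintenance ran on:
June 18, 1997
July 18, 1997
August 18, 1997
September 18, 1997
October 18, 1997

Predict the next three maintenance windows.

Gaps: 30, 31, 31, 30 days — not constant. Every event is on the 18th of the month.
Pattern: the 18th of each month.
November 1997: November 18, 1997.
December 1997: December 18, 1997.
Next: January 1998 → January 18, 1998.

November 18, 1997; December 18, 1997; January 18, 1998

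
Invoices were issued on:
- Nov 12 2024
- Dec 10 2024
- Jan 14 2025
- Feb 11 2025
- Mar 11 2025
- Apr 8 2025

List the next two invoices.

May 13 2025, Jun 10 2025

Gaps: 28, 35, 28, 28, 28 days — a mix of 28 and 35. Every date is a Tuesday.
Each is the 2nd Tuesday of its month.
May 2025 — 2nd Tuesday is May 13 2025.
2nd Tuesday of June 2025: Jun 10 2025.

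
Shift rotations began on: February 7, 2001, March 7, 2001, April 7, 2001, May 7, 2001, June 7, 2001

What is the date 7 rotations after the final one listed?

January 7, 2002

Each date is the 7th; the gaps (28, 31, 30, 31) track the month lengths.
The rule is the 7th of each month.
July 2001: July 7, 2001.
August 2001: August 7, 2001.
Next: September 2001 → September 7, 2001.
Next: October 2001 → October 7, 2001.
Next: November 2001 → November 7, 2001.
Next: December 2001 → December 7, 2001.
Next: January 2002 → January 7, 2002.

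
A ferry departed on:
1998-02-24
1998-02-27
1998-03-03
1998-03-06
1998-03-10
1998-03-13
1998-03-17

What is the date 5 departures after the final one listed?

1998-04-03

The gap pattern 3, 4, 3, 4, 3, 4 repeats every 2 events.
These are the Tuesdays and Fridays of each week.
Next Friday: 1998-03-20.
Next Tuesday: 1998-03-24.
The following Friday is 1998-03-27.
Next Tuesday: 1998-03-31.
The following Friday is 1998-04-03.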